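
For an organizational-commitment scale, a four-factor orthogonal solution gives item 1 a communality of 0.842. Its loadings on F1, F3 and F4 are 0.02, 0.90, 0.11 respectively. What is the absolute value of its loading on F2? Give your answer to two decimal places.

0.14

Under orthogonal rotation h² = Σλ², so λ_F2² = h² − (0.8225) = 0.842 − 0.8225 = 0.0195.
|λ| = √0.0195 = 0.1396.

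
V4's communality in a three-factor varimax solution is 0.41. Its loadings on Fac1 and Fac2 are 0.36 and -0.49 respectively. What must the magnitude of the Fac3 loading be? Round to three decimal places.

Under orthogonal rotation h² = Σλ², so λ_Fac3² = h² − (0.3697) = 0.41 − 0.3697 = 0.0403.
|λ| = √0.0403 = 0.2007.

0.201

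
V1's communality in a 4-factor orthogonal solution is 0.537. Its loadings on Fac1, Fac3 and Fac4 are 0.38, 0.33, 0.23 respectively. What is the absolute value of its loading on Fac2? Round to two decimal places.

Under orthogonal rotation h² = Σλ², so λ_Fac2² = h² − (0.3062) = 0.537 − 0.3062 = 0.2308.
|λ| = √0.2308 = 0.4804.

0.48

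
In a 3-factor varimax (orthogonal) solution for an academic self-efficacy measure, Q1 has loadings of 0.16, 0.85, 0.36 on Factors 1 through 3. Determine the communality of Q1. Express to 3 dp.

h² = 0.16² + 0.85² + 0.36² = 0.0256 + 0.7225 + 0.1296 = 0.8777

0.878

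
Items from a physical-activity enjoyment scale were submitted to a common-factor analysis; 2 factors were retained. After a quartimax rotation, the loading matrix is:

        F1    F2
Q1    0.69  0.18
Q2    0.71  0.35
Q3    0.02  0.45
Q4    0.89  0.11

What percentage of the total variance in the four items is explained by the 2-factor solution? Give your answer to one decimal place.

Communalities: 0.5085, 0.6266, 0.2029, 0.8042; Σh² = 2.1422.
Total variance with 4 standardized items is 4, so the solution explains 2.1422/4 = 0.5355 = 53.55%.

53.6%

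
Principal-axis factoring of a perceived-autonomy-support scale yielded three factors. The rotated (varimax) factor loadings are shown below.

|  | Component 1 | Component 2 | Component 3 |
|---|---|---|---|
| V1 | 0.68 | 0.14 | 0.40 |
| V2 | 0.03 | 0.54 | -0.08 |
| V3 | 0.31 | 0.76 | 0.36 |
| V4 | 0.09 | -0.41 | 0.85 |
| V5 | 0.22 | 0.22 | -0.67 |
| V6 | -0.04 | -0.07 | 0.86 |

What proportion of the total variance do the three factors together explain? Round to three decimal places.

Communalities: 0.6420, 0.2989, 0.8033, 0.8987, 0.5457, 0.7461; Σh² = 3.9347.
Total variance with 6 standardized items is 6, so the solution explains 3.9347/6 = 0.6558.

0.656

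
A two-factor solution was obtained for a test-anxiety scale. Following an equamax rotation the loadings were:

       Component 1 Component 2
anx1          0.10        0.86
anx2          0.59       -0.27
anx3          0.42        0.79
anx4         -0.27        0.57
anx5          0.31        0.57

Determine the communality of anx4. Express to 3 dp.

h² = (-0.27)² + 0.57² = 0.0729 + 0.3249 = 0.3978

0.398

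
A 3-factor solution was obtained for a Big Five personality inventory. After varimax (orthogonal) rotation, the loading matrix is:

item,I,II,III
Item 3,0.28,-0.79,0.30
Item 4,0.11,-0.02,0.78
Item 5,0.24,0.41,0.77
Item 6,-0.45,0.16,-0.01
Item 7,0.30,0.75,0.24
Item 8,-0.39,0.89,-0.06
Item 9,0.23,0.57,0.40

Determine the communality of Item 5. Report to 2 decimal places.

h² = 0.24² + 0.41² + 0.77² = 0.0576 + 0.1681 + 0.5929 = 0.8186

0.82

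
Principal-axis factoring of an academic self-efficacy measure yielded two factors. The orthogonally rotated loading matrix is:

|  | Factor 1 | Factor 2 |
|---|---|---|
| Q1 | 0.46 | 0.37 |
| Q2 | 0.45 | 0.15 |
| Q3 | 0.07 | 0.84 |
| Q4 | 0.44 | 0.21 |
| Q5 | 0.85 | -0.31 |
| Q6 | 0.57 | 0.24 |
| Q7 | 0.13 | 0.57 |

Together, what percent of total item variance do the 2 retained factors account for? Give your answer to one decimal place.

Communalities: 0.3485, 0.2250, 0.7105, 0.2377, 0.8186, 0.3825, 0.3418; Σh² = 3.0646.
Total variance with 7 standardized items is 7, so the solution explains 3.0646/7 = 0.4378 = 43.78%.

43.8%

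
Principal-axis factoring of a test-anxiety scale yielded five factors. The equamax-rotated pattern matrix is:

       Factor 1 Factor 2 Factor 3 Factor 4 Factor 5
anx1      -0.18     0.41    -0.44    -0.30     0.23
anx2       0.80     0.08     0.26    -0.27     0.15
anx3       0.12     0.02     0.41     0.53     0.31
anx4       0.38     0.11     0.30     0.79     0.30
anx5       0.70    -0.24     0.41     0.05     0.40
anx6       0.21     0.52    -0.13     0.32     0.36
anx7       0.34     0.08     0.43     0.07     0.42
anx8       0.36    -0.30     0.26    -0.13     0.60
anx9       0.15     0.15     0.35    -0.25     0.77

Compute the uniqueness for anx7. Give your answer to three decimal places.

0.512

h² = 0.34² + 0.08² + 0.43² + 0.07² + 0.42² = 0.1156 + 0.0064 + 0.1849 + 0.0049 + 0.1764 = 0.4882
Uniqueness u² = 1 − h² = 1 − 0.4882 = 0.5118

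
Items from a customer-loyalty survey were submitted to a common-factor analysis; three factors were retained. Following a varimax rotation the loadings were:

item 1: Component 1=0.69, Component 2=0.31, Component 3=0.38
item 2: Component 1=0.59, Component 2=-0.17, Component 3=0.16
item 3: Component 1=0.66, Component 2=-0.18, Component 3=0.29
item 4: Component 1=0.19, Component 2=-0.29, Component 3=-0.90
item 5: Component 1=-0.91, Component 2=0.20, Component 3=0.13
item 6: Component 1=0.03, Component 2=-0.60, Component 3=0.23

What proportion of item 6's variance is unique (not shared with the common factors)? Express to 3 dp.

0.586

h² = 0.03² + (-0.60)² + 0.23² = 0.0009 + 0.3600 + 0.0529 = 0.4138
Uniqueness u² = 1 − h² = 1 − 0.4138 = 0.5862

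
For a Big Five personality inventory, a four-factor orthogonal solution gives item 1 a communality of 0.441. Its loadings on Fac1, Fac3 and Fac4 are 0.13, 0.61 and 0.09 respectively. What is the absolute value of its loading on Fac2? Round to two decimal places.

0.21

Under orthogonal rotation h² = Σλ², so λ_Fac2² = h² − (0.3971) = 0.441 − 0.3971 = 0.0439.
|λ| = √0.0439 = 0.2095.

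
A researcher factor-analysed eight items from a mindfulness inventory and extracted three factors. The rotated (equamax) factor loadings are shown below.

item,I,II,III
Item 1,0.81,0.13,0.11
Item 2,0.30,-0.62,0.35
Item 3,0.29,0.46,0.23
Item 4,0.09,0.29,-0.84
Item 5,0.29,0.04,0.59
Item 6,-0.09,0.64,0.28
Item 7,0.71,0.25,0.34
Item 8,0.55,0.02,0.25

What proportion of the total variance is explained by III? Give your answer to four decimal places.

0.1872

SS loadings for III = 0.11² + 0.35² + 0.23² + (-0.84)² + 0.59² + 0.28² + 0.34² + 0.25² = 1.4977
Proportion of variance = 1.4977 / 8 = 0.1872.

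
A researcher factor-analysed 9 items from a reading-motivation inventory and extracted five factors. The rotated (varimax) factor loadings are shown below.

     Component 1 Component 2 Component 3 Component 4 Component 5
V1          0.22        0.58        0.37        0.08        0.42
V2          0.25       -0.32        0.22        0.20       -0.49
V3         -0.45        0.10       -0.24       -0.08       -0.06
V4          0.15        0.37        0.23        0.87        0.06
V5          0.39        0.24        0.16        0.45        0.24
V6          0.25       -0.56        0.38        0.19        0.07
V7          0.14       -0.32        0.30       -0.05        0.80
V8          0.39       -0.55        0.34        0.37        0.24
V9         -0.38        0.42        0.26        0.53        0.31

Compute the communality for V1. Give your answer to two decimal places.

0.70

h² = 0.22² + 0.58² + 0.37² + 0.08² + 0.42² = 0.0484 + 0.3364 + 0.1369 + 0.0064 + 0.1764 = 0.7045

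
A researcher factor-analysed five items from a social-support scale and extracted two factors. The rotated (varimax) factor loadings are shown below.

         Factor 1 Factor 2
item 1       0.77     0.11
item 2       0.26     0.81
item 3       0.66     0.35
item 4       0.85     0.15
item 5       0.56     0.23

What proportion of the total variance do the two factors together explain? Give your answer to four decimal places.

Communalities: 0.6050, 0.7237, 0.5581, 0.7450, 0.3665; Σh² = 2.9983.
Total variance with 5 standardized items is 5, so the solution explains 2.9983/5 = 0.5997.

0.5997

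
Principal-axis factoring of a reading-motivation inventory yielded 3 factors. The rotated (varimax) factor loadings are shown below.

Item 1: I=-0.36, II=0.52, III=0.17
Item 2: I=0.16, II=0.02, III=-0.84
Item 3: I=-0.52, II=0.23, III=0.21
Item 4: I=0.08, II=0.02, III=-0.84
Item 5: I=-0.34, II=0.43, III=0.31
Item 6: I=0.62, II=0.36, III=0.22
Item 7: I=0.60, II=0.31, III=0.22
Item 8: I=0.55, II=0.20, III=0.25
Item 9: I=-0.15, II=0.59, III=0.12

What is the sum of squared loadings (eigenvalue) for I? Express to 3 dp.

1.617

SS loadings for I = (-0.36)² + 0.16² + (-0.52)² + 0.08² + (-0.34)² + 0.62² + 0.60² + 0.55² + (-0.15)² = 0.1296 + 0.0256 + 0.2704 + 0.0064 + 0.1156 + 0.3844 + 0.3600 + 0.3025 + 0.0225 = 1.6170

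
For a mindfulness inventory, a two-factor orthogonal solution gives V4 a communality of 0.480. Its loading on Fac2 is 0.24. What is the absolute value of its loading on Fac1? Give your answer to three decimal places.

0.650

Under orthogonal rotation h² = Σλ², so λ_Fac1² = h² − (0.0576) = 0.480 − 0.0576 = 0.4224.
|λ| = √0.4224 = 0.6499.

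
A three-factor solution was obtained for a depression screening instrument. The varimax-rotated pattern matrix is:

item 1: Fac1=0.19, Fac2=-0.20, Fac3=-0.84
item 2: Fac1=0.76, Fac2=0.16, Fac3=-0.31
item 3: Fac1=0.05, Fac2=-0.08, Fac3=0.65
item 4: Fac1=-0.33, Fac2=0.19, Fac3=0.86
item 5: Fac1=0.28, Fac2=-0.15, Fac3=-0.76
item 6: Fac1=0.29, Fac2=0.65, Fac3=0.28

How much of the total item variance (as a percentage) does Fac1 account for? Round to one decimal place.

14.8%

SS loadings for Fac1 = 0.19² + 0.76² + 0.05² + (-0.33)² + 0.28² + 0.29² = 0.8876
With 6 standardized items, total variance = 6. Proportion = 0.8876/6 = 0.1479 → 14.79%.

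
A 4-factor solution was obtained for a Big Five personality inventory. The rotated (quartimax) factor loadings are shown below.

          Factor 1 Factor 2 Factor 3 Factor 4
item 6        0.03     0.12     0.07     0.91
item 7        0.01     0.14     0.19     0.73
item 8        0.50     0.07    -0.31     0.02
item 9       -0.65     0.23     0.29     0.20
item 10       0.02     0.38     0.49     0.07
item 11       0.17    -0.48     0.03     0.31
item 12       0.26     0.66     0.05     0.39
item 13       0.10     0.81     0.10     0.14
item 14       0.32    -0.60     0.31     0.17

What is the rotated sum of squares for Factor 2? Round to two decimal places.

1.92

SS loadings for Factor 2 = 0.12² + 0.14² + 0.07² + 0.23² + 0.38² + (-0.48)² + 0.66² + 0.81² + (-0.60)² = 0.0144 + 0.0196 + 0.0049 + 0.0529 + 0.1444 + 0.2304 + 0.4356 + 0.6561 + 0.3600 = 1.9183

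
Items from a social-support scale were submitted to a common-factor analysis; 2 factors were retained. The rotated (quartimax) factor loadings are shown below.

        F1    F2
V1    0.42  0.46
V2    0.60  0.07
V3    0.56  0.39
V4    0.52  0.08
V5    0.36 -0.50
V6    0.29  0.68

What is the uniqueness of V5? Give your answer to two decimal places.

0.62

h² = 0.36² + (-0.50)² = 0.1296 + 0.2500 = 0.3796
Uniqueness u² = 1 − h² = 1 − 0.3796 = 0.6204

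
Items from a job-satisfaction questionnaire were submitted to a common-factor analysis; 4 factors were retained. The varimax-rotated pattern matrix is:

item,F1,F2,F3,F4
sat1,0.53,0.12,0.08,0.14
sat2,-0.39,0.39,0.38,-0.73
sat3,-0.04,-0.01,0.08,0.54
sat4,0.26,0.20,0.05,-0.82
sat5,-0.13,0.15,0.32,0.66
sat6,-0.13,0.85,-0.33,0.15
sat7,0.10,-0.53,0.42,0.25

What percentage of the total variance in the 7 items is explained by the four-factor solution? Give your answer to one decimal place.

Communalities: 0.3213, 0.9815, 0.2997, 0.7825, 0.5774, 0.8708, 0.5298; Σh² = 4.3630.
Total variance with 7 standardized items is 7, so the solution explains 4.3630/7 = 0.6233 = 62.33%.

62.3%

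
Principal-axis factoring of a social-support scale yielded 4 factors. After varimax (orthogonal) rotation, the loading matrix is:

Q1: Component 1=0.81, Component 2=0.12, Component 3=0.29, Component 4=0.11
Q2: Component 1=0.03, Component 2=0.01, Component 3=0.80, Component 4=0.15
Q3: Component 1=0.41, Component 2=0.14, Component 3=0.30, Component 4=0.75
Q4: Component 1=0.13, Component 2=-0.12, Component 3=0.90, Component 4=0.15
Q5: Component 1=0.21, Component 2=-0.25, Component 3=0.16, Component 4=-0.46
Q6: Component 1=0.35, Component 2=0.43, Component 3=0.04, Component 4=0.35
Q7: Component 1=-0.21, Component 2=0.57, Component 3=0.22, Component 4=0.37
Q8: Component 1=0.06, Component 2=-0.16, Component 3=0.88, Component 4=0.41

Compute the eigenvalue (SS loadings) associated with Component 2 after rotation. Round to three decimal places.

0.646

SS loadings for Component 2 = 0.12² + 0.01² + 0.14² + (-0.12)² + (-0.25)² + 0.43² + 0.57² + (-0.16)² = 0.0144 + 0.0001 + 0.0196 + 0.0144 + 0.0625 + 0.1849 + 0.3249 + 0.0256 = 0.6464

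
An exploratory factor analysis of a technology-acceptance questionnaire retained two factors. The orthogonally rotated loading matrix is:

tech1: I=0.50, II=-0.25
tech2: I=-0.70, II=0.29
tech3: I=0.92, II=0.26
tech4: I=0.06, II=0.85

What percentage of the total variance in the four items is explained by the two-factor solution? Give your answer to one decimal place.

63.2%

SS loadings by factor: 1.5900, 0.9367; total = 2.5267.
Total variance with 4 standardized items is 4, so the solution explains 2.5267/4 = 0.6317 = 63.17%.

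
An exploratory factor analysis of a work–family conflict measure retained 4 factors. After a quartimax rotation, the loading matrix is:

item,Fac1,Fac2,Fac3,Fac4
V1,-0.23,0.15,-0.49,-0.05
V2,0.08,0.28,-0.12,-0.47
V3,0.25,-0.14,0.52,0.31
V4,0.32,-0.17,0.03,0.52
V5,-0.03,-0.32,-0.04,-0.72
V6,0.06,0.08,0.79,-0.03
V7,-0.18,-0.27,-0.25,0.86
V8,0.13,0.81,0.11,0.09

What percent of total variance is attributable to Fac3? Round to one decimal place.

SS loadings for Fac3 = (-0.49)² + (-0.12)² + 0.52² + 0.03² + (-0.04)² + 0.79² + (-0.25)² + 0.11² = 1.2261
With 8 standardized items, total variance = 8. Proportion = 1.2261/8 = 0.1533 → 15.33%.

15.3%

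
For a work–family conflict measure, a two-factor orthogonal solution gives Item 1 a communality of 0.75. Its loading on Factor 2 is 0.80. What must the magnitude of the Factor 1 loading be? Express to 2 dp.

0.33

Under orthogonal rotation h² = Σλ², so λ_Factor 1² = h² − (0.6400) = 0.75 − 0.6400 = 0.1100.
|λ| = √0.1100 = 0.3317.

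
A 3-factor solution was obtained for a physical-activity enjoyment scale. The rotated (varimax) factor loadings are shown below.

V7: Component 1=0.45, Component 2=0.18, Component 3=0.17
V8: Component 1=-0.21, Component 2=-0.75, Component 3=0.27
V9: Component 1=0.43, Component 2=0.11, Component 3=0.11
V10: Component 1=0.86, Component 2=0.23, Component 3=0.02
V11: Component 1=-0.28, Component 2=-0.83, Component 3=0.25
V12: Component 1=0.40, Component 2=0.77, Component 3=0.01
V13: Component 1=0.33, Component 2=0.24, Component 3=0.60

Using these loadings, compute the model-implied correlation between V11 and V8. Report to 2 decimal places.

0.75

r̂ = Σ λ_i·λ_j across factors = (-0.28)(-0.21) + (-0.83)(-0.75) + (0.25)(0.27)
  = +0.0588 +0.6225 +0.0675 = 0.7488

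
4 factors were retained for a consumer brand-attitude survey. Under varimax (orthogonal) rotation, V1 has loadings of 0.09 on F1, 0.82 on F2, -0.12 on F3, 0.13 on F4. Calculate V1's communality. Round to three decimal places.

h² = 0.09² + 0.82² + (-0.12)² + 0.13² = 0.0081 + 0.6724 + 0.0144 + 0.0169 = 0.7118

0.712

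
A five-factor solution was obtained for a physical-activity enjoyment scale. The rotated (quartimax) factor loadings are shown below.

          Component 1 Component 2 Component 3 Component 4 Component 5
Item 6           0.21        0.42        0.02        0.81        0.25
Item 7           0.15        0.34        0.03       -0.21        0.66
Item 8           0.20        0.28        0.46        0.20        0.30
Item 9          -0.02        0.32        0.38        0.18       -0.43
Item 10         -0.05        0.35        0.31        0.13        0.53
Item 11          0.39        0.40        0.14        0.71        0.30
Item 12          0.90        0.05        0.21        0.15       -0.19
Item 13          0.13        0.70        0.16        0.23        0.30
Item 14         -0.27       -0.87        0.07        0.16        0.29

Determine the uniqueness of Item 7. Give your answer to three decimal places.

h² = 0.15² + 0.34² + 0.03² + (-0.21)² + 0.66² = 0.0225 + 0.1156 + 0.0009 + 0.0441 + 0.4356 = 0.6187
Uniqueness u² = 1 − h² = 1 − 0.6187 = 0.3813

0.381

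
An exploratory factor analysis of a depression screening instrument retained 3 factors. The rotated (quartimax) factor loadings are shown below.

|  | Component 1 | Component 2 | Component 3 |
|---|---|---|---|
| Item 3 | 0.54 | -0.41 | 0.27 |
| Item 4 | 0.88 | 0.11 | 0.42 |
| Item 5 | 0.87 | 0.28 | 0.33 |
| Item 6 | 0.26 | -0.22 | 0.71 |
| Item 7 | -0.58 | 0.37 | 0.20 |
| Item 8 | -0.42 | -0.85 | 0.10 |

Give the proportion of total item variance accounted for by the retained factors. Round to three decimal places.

0.747

Communalities: 0.5326, 0.9629, 0.9442, 0.6201, 0.5133, 0.9089; Σh² = 4.4820.
Total variance with 6 standardized items is 6, so the solution explains 4.4820/6 = 0.7470.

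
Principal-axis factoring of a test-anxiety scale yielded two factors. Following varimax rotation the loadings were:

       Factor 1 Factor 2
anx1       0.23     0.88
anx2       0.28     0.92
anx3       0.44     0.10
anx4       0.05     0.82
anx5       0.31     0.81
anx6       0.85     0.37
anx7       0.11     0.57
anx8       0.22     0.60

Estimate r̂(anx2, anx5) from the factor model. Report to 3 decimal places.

r̂ = Σ λ_i·λ_j across factors = (0.28)(0.31) + (0.92)(0.81)
  = +0.0868 +0.7452 = 0.8320

0.832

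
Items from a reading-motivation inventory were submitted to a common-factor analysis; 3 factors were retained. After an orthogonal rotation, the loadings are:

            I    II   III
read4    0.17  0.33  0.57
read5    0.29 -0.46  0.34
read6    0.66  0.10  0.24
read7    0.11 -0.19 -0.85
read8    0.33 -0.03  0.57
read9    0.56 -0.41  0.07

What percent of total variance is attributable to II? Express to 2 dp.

8.93%

SS loadings for II = 0.33² + (-0.46)² + 0.10² + (-0.19)² + (-0.03)² + (-0.41)² = 0.5356
With 6 standardized items, total variance = 6. Proportion = 0.5356/6 = 0.0893 → 8.93%.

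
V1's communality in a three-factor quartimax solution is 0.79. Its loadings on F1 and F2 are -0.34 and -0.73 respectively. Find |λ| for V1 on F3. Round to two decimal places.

0.38

Under orthogonal rotation h² = Σλ², so λ_F3² = h² − (0.6485) = 0.79 − 0.6485 = 0.1415.
|λ| = √0.1415 = 0.3762.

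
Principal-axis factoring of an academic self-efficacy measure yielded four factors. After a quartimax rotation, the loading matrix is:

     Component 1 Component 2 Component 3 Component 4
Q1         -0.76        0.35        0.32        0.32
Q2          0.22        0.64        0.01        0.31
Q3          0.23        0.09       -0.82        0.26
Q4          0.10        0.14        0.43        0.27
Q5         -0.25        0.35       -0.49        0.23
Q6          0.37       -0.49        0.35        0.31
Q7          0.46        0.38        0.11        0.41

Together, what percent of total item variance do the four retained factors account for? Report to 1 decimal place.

59.4%

SS loadings by factor: 1.0999, 1.0668, 1.3345, 0.6561; total = 4.1573.
Total variance with 7 standardized items is 7, so the solution explains 4.1573/7 = 0.5939 = 59.39%.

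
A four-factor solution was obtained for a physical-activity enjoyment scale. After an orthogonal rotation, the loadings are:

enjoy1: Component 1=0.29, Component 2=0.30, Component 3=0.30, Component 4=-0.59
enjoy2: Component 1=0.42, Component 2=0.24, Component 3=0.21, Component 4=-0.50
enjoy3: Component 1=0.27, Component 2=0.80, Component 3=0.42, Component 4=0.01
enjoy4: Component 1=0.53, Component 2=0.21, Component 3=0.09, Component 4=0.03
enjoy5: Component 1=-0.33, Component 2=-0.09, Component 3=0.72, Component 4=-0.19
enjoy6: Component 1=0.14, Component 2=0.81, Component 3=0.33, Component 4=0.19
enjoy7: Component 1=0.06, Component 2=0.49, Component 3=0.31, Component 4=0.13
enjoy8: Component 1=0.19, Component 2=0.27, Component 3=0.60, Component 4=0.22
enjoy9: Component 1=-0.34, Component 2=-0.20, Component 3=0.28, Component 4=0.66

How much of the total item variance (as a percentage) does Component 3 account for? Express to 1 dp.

16.4%

SS loadings for Component 3 = 0.30² + 0.21² + 0.42² + 0.09² + 0.72² + 0.33² + 0.31² + 0.60² + 0.28² = 1.4804
With 9 standardized items, total variance = 9. Proportion = 1.4804/9 = 0.1645 → 16.45%.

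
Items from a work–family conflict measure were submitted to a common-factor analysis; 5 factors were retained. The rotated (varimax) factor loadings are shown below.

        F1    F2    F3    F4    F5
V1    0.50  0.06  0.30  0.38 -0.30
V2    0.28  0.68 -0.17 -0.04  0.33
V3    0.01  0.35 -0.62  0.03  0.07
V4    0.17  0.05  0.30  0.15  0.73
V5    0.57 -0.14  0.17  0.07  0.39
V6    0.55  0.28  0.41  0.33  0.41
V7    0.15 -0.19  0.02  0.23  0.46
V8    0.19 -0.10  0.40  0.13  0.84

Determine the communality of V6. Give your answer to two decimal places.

0.83

h² = 0.55² + 0.28² + 0.41² + 0.33² + 0.41² = 0.3025 + 0.0784 + 0.1681 + 0.1089 + 0.1681 = 0.8260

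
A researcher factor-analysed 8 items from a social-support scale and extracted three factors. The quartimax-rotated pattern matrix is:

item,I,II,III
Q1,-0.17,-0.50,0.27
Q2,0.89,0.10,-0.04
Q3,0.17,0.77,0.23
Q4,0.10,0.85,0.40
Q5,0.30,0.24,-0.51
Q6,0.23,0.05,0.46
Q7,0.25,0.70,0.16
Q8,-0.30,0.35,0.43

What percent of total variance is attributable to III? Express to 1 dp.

SS loadings for III = 0.27² + (-0.04)² + 0.23² + 0.40² + (-0.51)² + 0.46² + 0.16² + 0.43² = 0.9696
With 8 standardized items, total variance = 8. Proportion = 0.9696/8 = 0.1212 → 12.12%.

12.1%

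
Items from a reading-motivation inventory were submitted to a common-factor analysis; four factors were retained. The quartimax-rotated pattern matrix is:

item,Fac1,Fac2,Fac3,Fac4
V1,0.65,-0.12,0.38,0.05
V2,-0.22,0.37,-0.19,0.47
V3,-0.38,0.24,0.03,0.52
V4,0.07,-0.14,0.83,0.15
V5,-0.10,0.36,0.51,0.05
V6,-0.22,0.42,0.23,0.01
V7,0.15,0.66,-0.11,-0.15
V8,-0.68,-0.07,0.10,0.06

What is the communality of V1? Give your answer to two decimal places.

0.58

h² = 0.65² + (-0.12)² + 0.38² + 0.05² = 0.4225 + 0.0144 + 0.1444 + 0.0025 = 0.5838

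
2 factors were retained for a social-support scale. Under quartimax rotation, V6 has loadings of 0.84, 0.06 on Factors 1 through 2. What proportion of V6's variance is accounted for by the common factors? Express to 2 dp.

0.71

h² = 0.84² + 0.06² = 0.7056 + 0.0036 = 0.7092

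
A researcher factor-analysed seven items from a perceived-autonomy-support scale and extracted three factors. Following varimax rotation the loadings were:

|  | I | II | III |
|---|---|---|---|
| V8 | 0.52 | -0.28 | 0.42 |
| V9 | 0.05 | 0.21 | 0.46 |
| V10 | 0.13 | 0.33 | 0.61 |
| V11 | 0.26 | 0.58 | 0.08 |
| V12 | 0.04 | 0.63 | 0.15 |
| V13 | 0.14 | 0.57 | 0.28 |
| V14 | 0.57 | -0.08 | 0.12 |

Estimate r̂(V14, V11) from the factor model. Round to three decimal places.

r̂ = Σ λ_i·λ_j across factors = (0.57)(0.26) + (-0.08)(0.58) + (0.12)(0.08)
  = +0.1482 -0.0464 +0.0096 = 0.1114

0.111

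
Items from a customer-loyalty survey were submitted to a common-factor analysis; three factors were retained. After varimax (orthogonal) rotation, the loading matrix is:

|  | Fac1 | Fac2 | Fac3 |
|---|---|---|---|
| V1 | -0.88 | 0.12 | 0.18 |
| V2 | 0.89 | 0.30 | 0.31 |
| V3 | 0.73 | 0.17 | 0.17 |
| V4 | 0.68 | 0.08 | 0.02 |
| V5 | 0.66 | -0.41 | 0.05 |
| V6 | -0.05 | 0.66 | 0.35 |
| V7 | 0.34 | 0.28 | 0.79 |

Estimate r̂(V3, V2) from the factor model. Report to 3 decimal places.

0.753

r̂ = Σ λ_i·λ_j across factors = (0.73)(0.89) + (0.17)(0.30) + (0.17)(0.31)
  = +0.6497 +0.0510 +0.0527 = 0.7534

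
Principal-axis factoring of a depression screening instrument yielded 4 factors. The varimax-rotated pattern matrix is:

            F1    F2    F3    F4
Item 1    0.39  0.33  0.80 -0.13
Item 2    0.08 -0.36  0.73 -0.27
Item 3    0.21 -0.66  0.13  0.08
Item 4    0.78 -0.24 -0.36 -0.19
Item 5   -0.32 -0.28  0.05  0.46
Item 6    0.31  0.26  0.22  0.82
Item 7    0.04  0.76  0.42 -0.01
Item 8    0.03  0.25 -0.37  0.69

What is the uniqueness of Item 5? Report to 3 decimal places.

0.605

h² = (-0.32)² + (-0.28)² + 0.05² + 0.46² = 0.1024 + 0.0784 + 0.0025 + 0.2116 = 0.3949
Uniqueness u² = 1 − h² = 1 − 0.3949 = 0.6051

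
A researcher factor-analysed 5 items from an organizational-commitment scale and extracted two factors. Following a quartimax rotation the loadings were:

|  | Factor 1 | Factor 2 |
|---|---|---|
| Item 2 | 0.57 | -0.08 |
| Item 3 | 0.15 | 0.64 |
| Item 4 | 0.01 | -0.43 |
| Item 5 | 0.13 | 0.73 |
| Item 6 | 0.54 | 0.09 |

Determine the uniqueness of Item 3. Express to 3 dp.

h² = 0.15² + 0.64² = 0.0225 + 0.4096 = 0.4321
Uniqueness u² = 1 − h² = 1 − 0.4321 = 0.5679

0.568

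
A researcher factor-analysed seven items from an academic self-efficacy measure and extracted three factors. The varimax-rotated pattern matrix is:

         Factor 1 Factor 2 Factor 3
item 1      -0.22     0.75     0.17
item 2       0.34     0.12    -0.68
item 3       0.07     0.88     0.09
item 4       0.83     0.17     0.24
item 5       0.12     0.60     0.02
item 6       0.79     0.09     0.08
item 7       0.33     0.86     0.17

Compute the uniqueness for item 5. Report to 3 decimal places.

0.625

h² = 0.12² + 0.60² + 0.02² = 0.0144 + 0.3600 + 0.0004 = 0.3748
Uniqueness u² = 1 − h² = 1 − 0.3748 = 0.6252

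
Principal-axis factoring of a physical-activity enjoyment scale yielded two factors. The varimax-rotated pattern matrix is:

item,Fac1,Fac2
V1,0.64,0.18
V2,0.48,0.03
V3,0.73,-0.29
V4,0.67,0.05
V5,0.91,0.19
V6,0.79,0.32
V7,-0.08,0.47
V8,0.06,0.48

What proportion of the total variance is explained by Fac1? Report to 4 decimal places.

SS loadings for Fac1 = 0.64² + 0.48² + 0.73² + 0.67² + 0.91² + 0.79² + (-0.08)² + 0.06² = 3.0840
Proportion of variance = 3.0840 / 8 = 0.3855.

0.3855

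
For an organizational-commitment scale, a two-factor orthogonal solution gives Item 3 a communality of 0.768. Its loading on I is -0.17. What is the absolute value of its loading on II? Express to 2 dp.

0.86

Under orthogonal rotation h² = Σλ², so λ_II² = h² − (0.0289) = 0.768 − 0.0289 = 0.7391.
|λ| = √0.7391 = 0.8597.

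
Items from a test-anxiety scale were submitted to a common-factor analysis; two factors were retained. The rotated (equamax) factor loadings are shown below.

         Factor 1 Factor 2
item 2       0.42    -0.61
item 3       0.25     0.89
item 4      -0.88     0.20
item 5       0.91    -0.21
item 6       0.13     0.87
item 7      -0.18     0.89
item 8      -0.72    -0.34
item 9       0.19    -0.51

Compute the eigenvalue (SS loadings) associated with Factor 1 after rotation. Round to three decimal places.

SS loadings for Factor 1 = 0.42² + 0.25² + (-0.88)² + 0.91² + 0.13² + (-0.18)² + (-0.72)² + 0.19² = 0.1764 + 0.0625 + 0.7744 + 0.8281 + 0.0169 + 0.0324 + 0.5184 + 0.0361 = 2.4452

2.445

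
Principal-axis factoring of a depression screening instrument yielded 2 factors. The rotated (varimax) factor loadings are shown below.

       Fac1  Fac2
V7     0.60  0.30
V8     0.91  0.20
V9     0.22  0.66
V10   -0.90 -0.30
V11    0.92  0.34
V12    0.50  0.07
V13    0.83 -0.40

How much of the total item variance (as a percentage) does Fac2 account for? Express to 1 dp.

13.4%

SS loadings for Fac2 = 0.30² + 0.20² + 0.66² + (-0.30)² + 0.34² + 0.07² + (-0.40)² = 0.9361
With 7 standardized items, total variance = 7. Proportion = 0.9361/7 = 0.1337 → 13.37%.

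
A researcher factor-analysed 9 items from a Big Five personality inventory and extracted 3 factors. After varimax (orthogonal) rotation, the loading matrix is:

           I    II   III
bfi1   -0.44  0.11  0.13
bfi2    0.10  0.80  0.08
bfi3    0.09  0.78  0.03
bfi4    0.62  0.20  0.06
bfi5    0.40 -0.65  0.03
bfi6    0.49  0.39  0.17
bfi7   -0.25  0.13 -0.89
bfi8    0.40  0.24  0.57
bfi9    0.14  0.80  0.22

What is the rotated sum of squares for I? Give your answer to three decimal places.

SS loadings for I = (-0.44)² + 0.10² + 0.09² + 0.62² + 0.40² + 0.49² + (-0.25)² + 0.40² + 0.14² = 0.1936 + 0.0100 + 0.0081 + 0.3844 + 0.1600 + 0.2401 + 0.0625 + 0.1600 + 0.0196 = 1.2383

1.238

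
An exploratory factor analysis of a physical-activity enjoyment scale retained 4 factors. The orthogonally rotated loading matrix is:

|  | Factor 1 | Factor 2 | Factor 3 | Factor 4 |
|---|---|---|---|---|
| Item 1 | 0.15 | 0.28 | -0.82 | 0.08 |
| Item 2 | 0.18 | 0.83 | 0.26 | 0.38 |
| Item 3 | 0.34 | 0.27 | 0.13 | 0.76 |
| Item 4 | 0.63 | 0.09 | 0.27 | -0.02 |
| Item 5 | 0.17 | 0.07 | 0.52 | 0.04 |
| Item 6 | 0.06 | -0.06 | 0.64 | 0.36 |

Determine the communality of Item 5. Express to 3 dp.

h² = 0.17² + 0.07² + 0.52² + 0.04² = 0.0289 + 0.0049 + 0.2704 + 0.0016 = 0.3058

0.306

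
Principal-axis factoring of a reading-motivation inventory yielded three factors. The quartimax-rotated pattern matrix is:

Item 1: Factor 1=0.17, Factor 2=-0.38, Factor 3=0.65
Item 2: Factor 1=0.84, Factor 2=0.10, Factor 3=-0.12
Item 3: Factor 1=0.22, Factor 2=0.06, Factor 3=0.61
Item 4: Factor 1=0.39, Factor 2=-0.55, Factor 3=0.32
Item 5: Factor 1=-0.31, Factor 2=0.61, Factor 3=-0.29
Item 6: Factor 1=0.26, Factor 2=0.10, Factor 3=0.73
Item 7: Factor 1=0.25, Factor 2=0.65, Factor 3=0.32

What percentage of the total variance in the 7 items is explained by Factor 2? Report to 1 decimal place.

SS loadings for Factor 2 = (-0.38)² + 0.10² + 0.06² + (-0.55)² + 0.61² + 0.10² + 0.65² = 1.2651
With 7 standardized items, total variance = 7. Proportion = 1.2651/7 = 0.1807 → 18.07%.

18.1%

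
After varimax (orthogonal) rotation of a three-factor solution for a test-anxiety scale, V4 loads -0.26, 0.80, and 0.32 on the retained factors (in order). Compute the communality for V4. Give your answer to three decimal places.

h² = (-0.26)² + 0.80² + 0.32² = 0.0676 + 0.6400 + 0.1024 = 0.8100

0.810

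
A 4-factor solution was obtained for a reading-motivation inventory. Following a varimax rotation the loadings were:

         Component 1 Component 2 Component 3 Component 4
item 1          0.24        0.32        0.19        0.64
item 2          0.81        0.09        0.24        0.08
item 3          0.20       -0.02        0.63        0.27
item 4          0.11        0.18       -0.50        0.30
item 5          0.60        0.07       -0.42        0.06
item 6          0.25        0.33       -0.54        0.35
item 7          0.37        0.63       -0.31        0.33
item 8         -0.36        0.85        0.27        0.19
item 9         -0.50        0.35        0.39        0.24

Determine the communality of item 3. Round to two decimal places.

h² = 0.20² + (-0.02)² + 0.63² + 0.27² = 0.0400 + 0.0004 + 0.3969 + 0.0729 = 0.5102

0.51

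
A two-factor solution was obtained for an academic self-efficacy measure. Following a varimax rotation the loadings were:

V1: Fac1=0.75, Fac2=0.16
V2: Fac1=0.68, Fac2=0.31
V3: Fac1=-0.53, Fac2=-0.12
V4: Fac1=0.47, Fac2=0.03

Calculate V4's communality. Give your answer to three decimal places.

0.222

h² = 0.47² + 0.03² = 0.2209 + 0.0009 = 0.2218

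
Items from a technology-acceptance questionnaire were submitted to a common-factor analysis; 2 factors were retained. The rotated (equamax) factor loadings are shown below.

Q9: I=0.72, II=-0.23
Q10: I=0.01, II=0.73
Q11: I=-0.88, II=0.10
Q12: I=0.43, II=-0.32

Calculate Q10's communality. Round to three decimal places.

h² = 0.01² + 0.73² = 0.0001 + 0.5329 = 0.5330

0.533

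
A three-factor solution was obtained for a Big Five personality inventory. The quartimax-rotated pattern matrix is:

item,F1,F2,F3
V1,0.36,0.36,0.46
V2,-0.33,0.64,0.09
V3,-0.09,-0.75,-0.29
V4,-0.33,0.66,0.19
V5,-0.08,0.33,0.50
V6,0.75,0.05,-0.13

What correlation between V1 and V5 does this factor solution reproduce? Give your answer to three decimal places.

0.320

r̂ = Σ λ_i·λ_j across factors = (0.36)(-0.08) + (0.36)(0.33) + (0.46)(0.50)
  = -0.0288 +0.1188 +0.2300 = 0.3200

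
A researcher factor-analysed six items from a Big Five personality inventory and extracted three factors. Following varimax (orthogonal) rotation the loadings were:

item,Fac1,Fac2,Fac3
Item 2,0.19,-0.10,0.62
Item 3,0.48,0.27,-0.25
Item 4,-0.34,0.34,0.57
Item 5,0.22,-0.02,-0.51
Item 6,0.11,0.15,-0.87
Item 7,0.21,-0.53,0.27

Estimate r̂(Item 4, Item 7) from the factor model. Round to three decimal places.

-0.098

r̂ = Σ λ_i·λ_j across factors = (-0.34)(0.21) + (0.34)(-0.53) + (0.57)(0.27)
  = -0.0714 -0.1802 +0.1539 = -0.0977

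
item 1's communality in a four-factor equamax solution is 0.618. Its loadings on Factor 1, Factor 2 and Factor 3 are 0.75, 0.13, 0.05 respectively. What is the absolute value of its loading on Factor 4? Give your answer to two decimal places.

0.19

Under orthogonal rotation h² = Σλ², so λ_Factor 4² = h² − (0.5819) = 0.618 − 0.5819 = 0.0361.
|λ| = √0.0361 = 0.1900.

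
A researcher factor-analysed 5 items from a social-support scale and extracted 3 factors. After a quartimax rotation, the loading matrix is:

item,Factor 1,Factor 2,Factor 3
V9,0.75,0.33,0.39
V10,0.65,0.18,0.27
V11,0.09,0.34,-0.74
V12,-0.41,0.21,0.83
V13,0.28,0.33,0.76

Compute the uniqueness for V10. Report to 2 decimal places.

h² = 0.65² + 0.18² + 0.27² = 0.4225 + 0.0324 + 0.0729 = 0.5278
Uniqueness u² = 1 − h² = 1 − 0.5278 = 0.4722

0.47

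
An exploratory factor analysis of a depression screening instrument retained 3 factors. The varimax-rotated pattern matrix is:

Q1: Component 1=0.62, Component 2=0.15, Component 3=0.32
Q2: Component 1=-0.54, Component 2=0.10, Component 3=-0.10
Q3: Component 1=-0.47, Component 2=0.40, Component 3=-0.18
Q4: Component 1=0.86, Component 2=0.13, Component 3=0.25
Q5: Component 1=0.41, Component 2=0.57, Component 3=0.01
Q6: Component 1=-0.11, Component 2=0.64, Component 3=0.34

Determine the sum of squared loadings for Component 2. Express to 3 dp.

0.944

SS loadings for Component 2 = 0.15² + 0.10² + 0.40² + 0.13² + 0.57² + 0.64² = 0.0225 + 0.0100 + 0.1600 + 0.0169 + 0.3249 + 0.4096 = 0.9439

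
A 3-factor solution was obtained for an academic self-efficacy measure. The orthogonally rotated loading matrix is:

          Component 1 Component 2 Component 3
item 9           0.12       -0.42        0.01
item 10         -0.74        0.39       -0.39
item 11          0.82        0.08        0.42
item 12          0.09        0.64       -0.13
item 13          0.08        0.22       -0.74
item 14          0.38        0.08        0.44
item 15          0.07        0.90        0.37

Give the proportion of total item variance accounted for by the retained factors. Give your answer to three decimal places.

0.604

SS loadings by factor: 1.3982, 1.6093, 1.2236; total = 4.2311.
Total variance with 7 standardized items is 7, so the solution explains 4.2311/7 = 0.6044.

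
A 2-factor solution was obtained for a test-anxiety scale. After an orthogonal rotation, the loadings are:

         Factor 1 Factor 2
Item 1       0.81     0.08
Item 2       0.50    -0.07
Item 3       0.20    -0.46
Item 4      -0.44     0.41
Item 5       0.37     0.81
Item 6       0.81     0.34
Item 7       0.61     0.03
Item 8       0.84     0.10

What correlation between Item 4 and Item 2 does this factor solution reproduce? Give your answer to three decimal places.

r̂ = Σ λ_i·λ_j across factors = (-0.44)(0.50) + (0.41)(-0.07)
  = -0.2200 -0.0287 = -0.2487

-0.249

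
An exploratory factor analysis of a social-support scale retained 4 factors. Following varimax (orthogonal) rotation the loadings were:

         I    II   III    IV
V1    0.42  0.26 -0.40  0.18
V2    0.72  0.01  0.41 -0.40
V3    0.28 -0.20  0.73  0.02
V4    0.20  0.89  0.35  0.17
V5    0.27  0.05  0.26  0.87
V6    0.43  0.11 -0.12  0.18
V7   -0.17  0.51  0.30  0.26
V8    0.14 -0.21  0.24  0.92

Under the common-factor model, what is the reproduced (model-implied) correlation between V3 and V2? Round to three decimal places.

r̂ = Σ λ_i·λ_j across factors = (0.28)(0.72) + (-0.20)(0.01) + (0.73)(0.41) + (0.02)(-0.40)
  = +0.2016 -0.0020 +0.2993 -0.0080 = 0.4909

0.491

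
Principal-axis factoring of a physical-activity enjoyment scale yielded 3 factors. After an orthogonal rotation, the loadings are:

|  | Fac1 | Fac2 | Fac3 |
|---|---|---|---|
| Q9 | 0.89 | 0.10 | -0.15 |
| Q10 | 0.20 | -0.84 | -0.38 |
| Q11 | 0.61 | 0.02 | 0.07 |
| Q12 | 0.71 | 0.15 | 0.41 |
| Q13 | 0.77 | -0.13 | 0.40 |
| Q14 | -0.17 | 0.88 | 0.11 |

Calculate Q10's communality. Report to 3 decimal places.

h² = 0.20² + (-0.84)² + (-0.38)² = 0.0400 + 0.7056 + 0.1444 = 0.8900

0.890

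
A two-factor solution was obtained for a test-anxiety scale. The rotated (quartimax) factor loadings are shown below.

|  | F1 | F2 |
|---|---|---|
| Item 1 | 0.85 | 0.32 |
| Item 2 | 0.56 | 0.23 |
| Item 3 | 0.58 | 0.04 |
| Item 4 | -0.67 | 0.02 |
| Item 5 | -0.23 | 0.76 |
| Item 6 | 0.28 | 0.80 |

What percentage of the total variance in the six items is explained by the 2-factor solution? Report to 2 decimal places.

SS loadings by factor: 1.9527, 1.3749; total = 3.3276.
Total variance with 6 standardized items is 6, so the solution explains 3.3276/6 = 0.5546 = 55.46%.

55.46%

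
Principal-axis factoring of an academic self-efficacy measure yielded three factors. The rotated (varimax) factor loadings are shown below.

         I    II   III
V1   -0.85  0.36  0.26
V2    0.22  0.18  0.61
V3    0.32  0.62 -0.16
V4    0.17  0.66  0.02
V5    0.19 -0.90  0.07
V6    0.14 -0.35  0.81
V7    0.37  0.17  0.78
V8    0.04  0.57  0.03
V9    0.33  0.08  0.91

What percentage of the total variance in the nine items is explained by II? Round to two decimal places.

25.27%

SS loadings for II = 0.36² + 0.18² + 0.62² + 0.66² + (-0.90)² + (-0.35)² + 0.17² + 0.57² + 0.08² = 2.2747
With 9 standardized items, total variance = 9. Proportion = 2.2747/9 = 0.2527 → 25.27%.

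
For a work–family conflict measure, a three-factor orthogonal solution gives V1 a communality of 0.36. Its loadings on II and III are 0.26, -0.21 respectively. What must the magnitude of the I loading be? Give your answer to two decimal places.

Under orthogonal rotation h² = Σλ², so λ_I² = h² − (0.1117) = 0.36 − 0.1117 = 0.2483.
|λ| = √0.2483 = 0.4983.

0.50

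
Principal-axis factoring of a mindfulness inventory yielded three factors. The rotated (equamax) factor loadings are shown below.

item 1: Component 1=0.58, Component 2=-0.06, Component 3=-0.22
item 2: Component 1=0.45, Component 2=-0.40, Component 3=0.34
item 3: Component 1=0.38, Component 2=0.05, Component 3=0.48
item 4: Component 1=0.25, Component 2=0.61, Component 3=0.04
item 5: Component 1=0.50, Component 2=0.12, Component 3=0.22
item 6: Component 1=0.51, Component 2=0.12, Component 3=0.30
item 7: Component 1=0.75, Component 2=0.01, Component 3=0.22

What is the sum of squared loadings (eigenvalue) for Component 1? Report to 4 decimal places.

1.8184

SS loadings for Component 1 = 0.58² + 0.45² + 0.38² + 0.25² + 0.50² + 0.51² + 0.75² = 0.3364 + 0.2025 + 0.1444 + 0.0625 + 0.2500 + 0.2601 + 0.5625 = 1.8184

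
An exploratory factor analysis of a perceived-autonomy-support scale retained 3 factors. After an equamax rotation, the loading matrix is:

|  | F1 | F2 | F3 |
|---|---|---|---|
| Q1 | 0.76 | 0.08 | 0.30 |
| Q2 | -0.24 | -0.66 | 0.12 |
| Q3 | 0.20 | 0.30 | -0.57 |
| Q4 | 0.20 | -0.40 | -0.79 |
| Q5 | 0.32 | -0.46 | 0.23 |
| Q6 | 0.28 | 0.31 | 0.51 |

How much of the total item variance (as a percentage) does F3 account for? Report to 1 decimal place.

22.8%

SS loadings for F3 = 0.30² + 0.12² + (-0.57)² + (-0.79)² + 0.23² + 0.51² = 1.3664
With 6 standardized items, total variance = 6. Proportion = 1.3664/6 = 0.2277 → 22.77%.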